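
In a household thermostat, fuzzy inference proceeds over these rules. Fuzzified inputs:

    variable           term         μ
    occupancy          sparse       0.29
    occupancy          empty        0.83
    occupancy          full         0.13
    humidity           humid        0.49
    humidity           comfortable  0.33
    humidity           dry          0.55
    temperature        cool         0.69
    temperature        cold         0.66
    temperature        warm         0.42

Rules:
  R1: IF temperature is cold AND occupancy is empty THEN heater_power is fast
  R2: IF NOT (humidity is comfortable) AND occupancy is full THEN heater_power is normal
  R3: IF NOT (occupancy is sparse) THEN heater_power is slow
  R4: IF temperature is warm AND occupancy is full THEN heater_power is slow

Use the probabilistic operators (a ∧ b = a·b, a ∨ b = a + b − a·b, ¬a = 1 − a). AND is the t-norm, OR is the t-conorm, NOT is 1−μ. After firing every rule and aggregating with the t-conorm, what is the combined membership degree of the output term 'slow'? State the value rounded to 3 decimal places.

R1: cold=0.66, empty=0.83; AND[a·b] → w = 0.5478
R2: ¬comfortable=1−0.33=0.67, full=0.13; AND[a·b] → w = 0.0871
R3: ¬sparse=1−0.29=0.71 → w = 0.7100
R4: warm=0.42, full=0.13; AND[a·b] → w = 0.0546
Rules with consequent 'slow': {R3, R4} → strengths 0.7100, 0.0546
Aggregate via t-conorm [a + b − a·b]: 0.7258

0.726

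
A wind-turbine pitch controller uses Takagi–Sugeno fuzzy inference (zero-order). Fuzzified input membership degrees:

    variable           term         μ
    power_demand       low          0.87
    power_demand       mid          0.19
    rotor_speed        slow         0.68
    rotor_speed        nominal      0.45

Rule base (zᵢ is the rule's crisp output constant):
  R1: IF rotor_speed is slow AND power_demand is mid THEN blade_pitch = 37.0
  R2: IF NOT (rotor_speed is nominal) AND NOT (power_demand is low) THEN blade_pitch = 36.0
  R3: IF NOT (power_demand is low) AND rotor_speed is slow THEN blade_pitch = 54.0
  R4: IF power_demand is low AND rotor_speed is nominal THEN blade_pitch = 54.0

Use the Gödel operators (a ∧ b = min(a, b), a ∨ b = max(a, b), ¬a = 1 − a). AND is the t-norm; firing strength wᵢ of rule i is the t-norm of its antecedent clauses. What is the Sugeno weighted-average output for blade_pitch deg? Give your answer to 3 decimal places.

R1 (z=37.0): slow=0.68, mid=0.19; AND[min(a, b)] → w = 0.19
R2 (z=36.0): ¬nominal=1−0.45=0.55, ¬low=1−0.87=0.13; AND[min(a, b)] → w = 0.13
R3 (z=54.0): ¬low=1−0.87=0.13, slow=0.68; AND[min(a, b)] → w = 0.13
R4 (z=54.0): low=0.87, nominal=0.45; AND[min(a, b)] → w = 0.45
Weighted average = (0.19·37.0 + 0.13·36.0 + 0.13·54.0 + 0.45·54.0) / (0.19 + 0.13 + 0.13 + 0.45)
  = 43.0300 / 0.9000 = 47.811

47.811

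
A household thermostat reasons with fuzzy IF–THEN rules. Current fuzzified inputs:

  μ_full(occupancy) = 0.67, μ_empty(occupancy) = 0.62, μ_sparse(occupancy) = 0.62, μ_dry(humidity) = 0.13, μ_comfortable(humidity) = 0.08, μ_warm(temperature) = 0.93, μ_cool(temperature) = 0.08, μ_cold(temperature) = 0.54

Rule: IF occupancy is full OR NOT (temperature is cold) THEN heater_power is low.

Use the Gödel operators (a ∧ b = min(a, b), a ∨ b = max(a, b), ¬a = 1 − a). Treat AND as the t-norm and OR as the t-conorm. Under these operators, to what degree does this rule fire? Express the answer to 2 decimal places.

0.67

firing strength: full=0.67, ¬cold=1−0.54=0.46; OR[max(a, b)] → w = 0.67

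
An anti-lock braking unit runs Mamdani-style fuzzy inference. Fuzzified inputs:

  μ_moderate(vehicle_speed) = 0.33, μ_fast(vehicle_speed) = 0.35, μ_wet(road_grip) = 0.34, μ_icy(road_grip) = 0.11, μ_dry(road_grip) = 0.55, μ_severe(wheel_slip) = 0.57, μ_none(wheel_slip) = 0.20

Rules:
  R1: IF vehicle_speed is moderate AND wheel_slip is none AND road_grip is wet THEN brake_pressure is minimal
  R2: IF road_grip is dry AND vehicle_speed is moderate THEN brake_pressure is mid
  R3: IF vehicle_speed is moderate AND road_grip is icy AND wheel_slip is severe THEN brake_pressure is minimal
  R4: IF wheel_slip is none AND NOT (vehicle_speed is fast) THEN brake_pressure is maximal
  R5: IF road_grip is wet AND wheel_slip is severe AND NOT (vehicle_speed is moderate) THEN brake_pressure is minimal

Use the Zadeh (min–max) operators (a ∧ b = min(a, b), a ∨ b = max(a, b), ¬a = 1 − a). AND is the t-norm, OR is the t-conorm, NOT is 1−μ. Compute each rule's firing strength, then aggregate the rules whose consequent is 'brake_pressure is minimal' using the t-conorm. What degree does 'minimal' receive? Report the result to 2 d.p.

0.34

R1: moderate=0.33, none=0.20, wet=0.34; AND[min(a, b)] → w = 0.20
R2: dry=0.55, moderate=0.33; AND[min(a, b)] → w = 0.33
R3: moderate=0.33, icy=0.11, severe=0.57; AND[min(a, b)] → w = 0.11
R4: none=0.20, ¬fast=1−0.35=0.65; AND[min(a, b)] → w = 0.20
R5: wet=0.34, severe=0.57, ¬moderate=1−0.33=0.67; AND[min(a, b)] → w = 0.34
Rules with consequent 'minimal': {R1, R3, R5} → strengths 0.20, 0.11, 0.34
Aggregate via t-conorm [max(a, b)]: 0.34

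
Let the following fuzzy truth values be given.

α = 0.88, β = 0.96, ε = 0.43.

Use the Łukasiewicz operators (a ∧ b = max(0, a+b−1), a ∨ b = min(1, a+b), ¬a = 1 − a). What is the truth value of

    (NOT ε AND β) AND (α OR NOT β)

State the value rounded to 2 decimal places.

NOT ε = 1 − 0.43 = 0.57
NOT ε AND β = max(0, a+b−1) on (0.57, 0.96) = 0.53
NOT β = 1 − 0.96 = 0.04
α OR NOT β = min(1, a+b) on (0.88, 0.04) = 0.92
(NOT ε AND β) AND (α OR NOT β) = max(0, a+b−1) on (0.53, 0.92) = 0.45

0.45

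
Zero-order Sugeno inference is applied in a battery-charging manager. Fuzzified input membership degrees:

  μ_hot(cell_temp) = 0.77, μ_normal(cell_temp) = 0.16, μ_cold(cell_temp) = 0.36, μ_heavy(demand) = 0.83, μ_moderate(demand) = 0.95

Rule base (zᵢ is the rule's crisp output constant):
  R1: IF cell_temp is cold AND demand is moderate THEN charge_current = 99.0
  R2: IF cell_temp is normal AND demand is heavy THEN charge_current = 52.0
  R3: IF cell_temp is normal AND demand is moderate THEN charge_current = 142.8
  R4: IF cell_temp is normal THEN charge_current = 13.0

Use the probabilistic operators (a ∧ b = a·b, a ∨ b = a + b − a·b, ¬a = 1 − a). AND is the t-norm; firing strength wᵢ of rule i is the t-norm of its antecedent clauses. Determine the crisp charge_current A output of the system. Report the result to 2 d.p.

R1 (z=99.0): cold=0.36, moderate=0.95; AND[a·b] → w = 0.3420
R2 (z=52.0): normal=0.16, heavy=0.83; AND[a·b] → w = 0.1328
R3 (z=142.8): normal=0.16, moderate=0.95; AND[a·b] → w = 0.1520
R4 (z=13.0): normal=0.16 → w = 0.1600
Weighted average = (0.3420·99.0 + 0.1328·52.0 + 0.1520·142.8 + 0.1600·13.0) / (0.3420 + 0.1328 + 0.1520 + 0.1600)
  = 64.5492 / 0.7868 = 82.04

82.04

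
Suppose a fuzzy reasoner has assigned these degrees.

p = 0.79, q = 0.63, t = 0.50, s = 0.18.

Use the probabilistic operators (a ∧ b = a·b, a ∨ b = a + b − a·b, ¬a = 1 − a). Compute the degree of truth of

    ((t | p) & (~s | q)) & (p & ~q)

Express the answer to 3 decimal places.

0.244

t | p = a + b − a·b on (0.5000, 0.7900) = 0.8950
~s = 1 − 0.1800 = 0.8200
~s | q = a + b − a·b on (0.8200, 0.6300) = 0.9334
(t | p) & (~s | q) = a·b on (0.8950, 0.9334) = 0.8354
~q = 1 − 0.6300 = 0.3700
p & ~q = a·b on (0.7900, 0.3700) = 0.2923
((t | p) & (~s | q)) & (p & ~q) = a·b on (0.8354, 0.2923) = 0.2442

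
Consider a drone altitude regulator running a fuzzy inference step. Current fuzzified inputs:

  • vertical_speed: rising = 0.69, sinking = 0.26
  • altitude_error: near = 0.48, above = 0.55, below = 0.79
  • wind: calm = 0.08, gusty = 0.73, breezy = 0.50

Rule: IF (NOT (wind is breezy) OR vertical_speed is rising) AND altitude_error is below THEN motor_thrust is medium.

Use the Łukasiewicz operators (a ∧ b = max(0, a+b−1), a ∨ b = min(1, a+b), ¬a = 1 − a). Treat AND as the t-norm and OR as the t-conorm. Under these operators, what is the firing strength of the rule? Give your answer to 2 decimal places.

0.79

firing strength: (¬breezy=1−0.50=0.50 OR rising=0.69) = 1.00; AND[max(0, a+b−1)] with below=0.79 → w = 0.79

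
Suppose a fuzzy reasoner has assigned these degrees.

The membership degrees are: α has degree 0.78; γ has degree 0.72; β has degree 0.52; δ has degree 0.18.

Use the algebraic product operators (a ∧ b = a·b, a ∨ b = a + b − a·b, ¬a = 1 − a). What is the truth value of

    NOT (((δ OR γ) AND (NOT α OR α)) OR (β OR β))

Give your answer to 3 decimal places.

δ OR γ = a + b − a·b on (0.1800, 0.7200) = 0.7704
NOT α = 1 − 0.7800 = 0.2200
NOT α OR α = a + b − a·b on (0.2200, 0.7800) = 0.8284
(δ OR γ) AND (NOT α OR α) = a·b on (0.7704, 0.8284) = 0.6382
β OR β = a + b − a·b on (0.5200, 0.5200) = 0.7696
((δ OR γ) AND (NOT α OR α)) OR (β OR β) = a + b − a·b on (0.6382, 0.7696) = 0.9166
NOT (((δ OR γ) AND (NOT α OR α)) OR (β OR β)) = 1 − 0.9166 = 0.0834

0.083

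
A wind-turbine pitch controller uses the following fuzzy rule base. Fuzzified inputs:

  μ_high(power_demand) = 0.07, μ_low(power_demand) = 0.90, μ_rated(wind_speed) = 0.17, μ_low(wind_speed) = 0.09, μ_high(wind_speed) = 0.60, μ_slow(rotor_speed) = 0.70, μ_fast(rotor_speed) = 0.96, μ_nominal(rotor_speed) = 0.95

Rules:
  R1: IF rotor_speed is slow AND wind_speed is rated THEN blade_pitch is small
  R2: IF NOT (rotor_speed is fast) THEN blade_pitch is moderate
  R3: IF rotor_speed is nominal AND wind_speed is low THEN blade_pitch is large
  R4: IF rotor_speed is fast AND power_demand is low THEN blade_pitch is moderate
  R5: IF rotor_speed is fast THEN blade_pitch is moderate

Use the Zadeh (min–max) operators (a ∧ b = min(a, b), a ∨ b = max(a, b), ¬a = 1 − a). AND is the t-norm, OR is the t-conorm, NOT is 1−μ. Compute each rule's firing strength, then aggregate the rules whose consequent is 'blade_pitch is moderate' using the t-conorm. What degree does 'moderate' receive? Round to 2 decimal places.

R1: slow=0.70, rated=0.17; AND[min(a, b)] → w = 0.17
R2: ¬fast=1−0.96=0.04 → w = 0.04
R3: nominal=0.95, low=0.09; AND[min(a, b)] → w = 0.09
R4: fast=0.96, low=0.90; AND[min(a, b)] → w = 0.90
R5: fast=0.96 → w = 0.96
Rules with consequent 'moderate': {R2, R4, R5} → strengths 0.04, 0.90, 0.96
Aggregate via t-conorm [max(a, b)]: 0.96

0.96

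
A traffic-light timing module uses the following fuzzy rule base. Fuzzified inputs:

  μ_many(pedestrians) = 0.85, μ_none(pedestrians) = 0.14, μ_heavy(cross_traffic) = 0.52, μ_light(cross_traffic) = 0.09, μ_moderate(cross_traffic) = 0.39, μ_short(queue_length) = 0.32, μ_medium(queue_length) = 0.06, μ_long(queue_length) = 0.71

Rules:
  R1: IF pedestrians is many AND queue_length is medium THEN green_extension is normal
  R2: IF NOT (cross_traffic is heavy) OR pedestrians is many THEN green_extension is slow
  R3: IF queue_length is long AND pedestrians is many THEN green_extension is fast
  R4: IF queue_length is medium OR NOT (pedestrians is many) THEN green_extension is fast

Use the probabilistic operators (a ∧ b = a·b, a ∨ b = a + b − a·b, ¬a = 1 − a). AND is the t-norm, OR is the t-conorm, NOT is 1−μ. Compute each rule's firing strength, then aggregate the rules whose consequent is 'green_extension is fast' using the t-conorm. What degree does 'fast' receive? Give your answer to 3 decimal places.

0.683

R1: many=0.85, medium=0.06; AND[a·b] → w = 0.0510
R2: ¬heavy=1−0.52=0.48, many=0.85; OR[a + b − a·b] → w = 0.9220
R3: long=0.71, many=0.85; AND[a·b] → w = 0.6035
R4: medium=0.06, ¬many=1−0.85=0.15; OR[a + b − a·b] → w = 0.2010
Rules with consequent 'fast': {R3, R4} → strengths 0.6035, 0.2010
Aggregate via t-conorm [a + b − a·b]: 0.6832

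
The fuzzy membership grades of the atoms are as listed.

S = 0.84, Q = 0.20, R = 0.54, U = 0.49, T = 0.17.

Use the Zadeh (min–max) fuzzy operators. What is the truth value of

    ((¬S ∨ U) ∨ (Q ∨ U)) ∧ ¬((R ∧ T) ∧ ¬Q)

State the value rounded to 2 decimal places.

0.49

¬S = 1 − 0.84 = 0.16
¬S ∨ U = max(a, b) on (0.16, 0.49) = 0.49
Q ∨ U = max(a, b) on (0.20, 0.49) = 0.49
(¬S ∨ U) ∨ (Q ∨ U) = max(a, b) on (0.49, 0.49) = 0.49
R ∧ T = min(a, b) on (0.54, 0.17) = 0.17
¬Q = 1 − 0.20 = 0.80
(R ∧ T) ∧ ¬Q = min(a, b) on (0.17, 0.80) = 0.17
¬((R ∧ T) ∧ ¬Q) = 1 − 0.17 = 0.83
((¬S ∨ U) ∨ (Q ∨ U)) ∧ ¬((R ∧ T) ∧ ¬Q) = min(a, b) on (0.49, 0.83) = 0.49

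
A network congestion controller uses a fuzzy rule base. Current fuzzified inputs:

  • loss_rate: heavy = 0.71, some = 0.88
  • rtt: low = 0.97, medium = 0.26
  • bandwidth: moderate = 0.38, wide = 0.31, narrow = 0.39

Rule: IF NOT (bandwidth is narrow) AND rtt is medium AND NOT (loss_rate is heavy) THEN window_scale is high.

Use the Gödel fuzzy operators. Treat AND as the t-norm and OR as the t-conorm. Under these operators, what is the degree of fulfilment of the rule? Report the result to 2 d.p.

firing strength: ¬narrow=1−0.39=0.61, medium=0.26, ¬heavy=1−0.71=0.29; AND[min(a, b)] → w = 0.26

0.26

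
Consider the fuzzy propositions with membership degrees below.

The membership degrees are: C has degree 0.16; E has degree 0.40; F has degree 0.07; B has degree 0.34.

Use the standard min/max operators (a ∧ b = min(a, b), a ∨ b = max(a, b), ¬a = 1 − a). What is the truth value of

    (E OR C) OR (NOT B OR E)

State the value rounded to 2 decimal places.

E OR C = max(a, b) on (0.40, 0.16) = 0.40
NOT B = 1 − 0.34 = 0.66
NOT B OR E = max(a, b) on (0.66, 0.40) = 0.66
(E OR C) OR (NOT B OR E) = max(a, b) on (0.40, 0.66) = 0.66

0.66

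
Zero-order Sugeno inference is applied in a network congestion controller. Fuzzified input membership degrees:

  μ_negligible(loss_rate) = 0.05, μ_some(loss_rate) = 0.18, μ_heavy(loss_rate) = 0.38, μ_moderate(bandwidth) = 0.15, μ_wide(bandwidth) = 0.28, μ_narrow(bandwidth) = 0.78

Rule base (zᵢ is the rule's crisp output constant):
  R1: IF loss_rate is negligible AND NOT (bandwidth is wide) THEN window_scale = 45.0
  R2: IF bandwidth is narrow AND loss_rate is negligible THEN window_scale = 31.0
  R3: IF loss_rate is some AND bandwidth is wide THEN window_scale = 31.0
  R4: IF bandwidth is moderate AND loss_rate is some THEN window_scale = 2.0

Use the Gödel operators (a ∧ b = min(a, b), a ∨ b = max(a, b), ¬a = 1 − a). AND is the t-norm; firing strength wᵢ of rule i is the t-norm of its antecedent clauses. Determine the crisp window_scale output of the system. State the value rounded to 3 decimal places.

22.512

R1 (z=45.0): negligible=0.05, ¬wide=1−0.28=0.72; AND[min(a, b)] → w = 0.05
R2 (z=31.0): narrow=0.78, negligible=0.05; AND[min(a, b)] → w = 0.05
R3 (z=31.0): some=0.18, wide=0.28; AND[min(a, b)] → w = 0.18
R4 (z=2.0): moderate=0.15, some=0.18; AND[min(a, b)] → w = 0.15
Weighted average = (0.05·45.0 + 0.05·31.0 + 0.18·31.0 + 0.15·2.0) / (0.05 + 0.05 + 0.18 + 0.15)
  = 9.6800 / 0.4300 = 22.512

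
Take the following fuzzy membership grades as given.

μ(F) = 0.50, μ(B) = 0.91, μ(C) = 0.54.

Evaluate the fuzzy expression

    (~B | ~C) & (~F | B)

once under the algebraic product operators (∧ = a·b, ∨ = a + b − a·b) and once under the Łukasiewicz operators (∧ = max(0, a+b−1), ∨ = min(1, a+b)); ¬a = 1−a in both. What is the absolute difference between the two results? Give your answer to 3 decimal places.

Under algebraic product:
  ~B = 1 − 0.9100 = 0.0900
  ~C = 1 − 0.5400 = 0.4600
  ~B | ~C = a + b − a·b on (0.0900, 0.4600) = 0.5086
  ~F = 1 − 0.5000 = 0.5000
  ~F | B = a + b − a·b on (0.5000, 0.9100) = 0.9550
  (~B | ~C) & (~F | B) = a·b on (0.5086, 0.9550) = 0.4857
  → value = 0.4857
Under Łukasiewicz:
  ~B = 1 − 0.91 = 0.09
  ~C = 1 − 0.54 = 0.46
  ~B | ~C = min(1, a+b) on (0.09, 0.46) = 0.55
  ~F = 1 − 0.50 = 0.50
  ~F | B = min(1, a+b) on (0.50, 0.91) = 1.00
  (~B | ~C) & (~F | B) = max(0, a+b−1) on (0.55, 1.00) = 0.55
  → value = 0.5500
|0.4857 − 0.5500| = 0.064

0.064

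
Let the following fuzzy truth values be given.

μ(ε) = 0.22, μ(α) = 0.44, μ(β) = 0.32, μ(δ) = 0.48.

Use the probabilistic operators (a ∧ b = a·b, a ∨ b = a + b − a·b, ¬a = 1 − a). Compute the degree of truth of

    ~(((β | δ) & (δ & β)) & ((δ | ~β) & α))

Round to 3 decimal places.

0.964

β | δ = a + b − a·b on (0.3200, 0.4800) = 0.6464
δ & β = a·b on (0.4800, 0.3200) = 0.1536
(β | δ) & (δ & β) = a·b on (0.6464, 0.1536) = 0.0993
~β = 1 − 0.3200 = 0.6800
δ | ~β = a + b − a·b on (0.4800, 0.6800) = 0.8336
(δ | ~β) & α = a·b on (0.8336, 0.4400) = 0.3668
((β | δ) & (δ & β)) & ((δ | ~β) & α) = a·b on (0.0993, 0.3668) = 0.0364
~(((β | δ) & (δ & β)) & ((δ | ~β) & α)) = 1 − 0.0364 = 0.9636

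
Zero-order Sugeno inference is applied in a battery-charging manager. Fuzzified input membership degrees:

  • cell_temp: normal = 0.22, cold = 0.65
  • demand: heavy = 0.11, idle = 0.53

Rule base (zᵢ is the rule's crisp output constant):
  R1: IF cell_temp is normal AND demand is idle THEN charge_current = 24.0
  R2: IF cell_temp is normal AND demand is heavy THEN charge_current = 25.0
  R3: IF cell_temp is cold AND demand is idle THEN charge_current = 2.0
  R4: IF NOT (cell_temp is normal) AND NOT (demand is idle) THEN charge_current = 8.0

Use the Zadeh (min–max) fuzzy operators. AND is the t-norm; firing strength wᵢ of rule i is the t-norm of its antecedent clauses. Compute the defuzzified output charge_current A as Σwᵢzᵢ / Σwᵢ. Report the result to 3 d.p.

9.662

R1 (z=24.0): normal=0.22, idle=0.53; AND[min(a, b)] → w = 0.22
R2 (z=25.0): normal=0.22, heavy=0.11; AND[min(a, b)] → w = 0.11
R3 (z=2.0): cold=0.65, idle=0.53; AND[min(a, b)] → w = 0.53
R4 (z=8.0): ¬normal=1−0.22=0.78, ¬idle=1−0.53=0.47; AND[min(a, b)] → w = 0.47
Weighted average = (0.22·24.0 + 0.11·25.0 + 0.53·2.0 + 0.47·8.0) / (0.22 + 0.11 + 0.53 + 0.47)
  = 12.8500 / 1.3300 = 9.662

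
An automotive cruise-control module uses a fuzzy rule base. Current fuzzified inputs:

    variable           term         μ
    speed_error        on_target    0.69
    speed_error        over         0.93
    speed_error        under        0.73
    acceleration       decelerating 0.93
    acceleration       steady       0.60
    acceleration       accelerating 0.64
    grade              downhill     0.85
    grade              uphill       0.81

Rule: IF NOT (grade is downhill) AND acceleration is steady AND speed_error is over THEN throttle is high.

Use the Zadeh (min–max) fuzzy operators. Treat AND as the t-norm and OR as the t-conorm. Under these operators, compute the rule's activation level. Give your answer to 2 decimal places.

0.15

firing strength: ¬downhill=1−0.85=0.15, steady=0.60, over=0.93; AND[min(a, b)] → w = 0.15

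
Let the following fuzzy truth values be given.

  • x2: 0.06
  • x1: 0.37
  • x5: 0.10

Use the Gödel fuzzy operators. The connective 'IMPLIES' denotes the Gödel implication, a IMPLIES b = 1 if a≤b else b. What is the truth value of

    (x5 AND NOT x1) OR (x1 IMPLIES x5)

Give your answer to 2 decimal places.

0.10

NOT x1 = 1 − 0.37 = 0.63
x5 AND NOT x1 = min(a, b) on (0.10, 0.63) = 0.10
x1 IMPLIES x5  [Gödel: 1 if a≤b else b] with a=0.37, b=0.10 → 0.10
(x5 AND NOT x1) OR (x1 IMPLIES x5) = max(a, b) on (0.10, 0.10) = 0.10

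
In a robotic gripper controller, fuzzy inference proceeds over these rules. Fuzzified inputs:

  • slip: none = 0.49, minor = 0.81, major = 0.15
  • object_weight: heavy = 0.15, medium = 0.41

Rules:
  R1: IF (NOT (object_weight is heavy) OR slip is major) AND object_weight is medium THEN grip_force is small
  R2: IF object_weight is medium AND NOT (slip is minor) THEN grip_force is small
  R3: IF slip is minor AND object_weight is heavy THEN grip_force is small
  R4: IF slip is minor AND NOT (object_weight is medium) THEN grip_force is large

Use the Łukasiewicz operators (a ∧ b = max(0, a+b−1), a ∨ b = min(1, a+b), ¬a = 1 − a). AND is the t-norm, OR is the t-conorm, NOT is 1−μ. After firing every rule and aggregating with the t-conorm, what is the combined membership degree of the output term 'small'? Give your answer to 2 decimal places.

0.41

R1: (¬heavy=1−0.15=0.85 OR major=0.15) = 1.00; AND[max(0, a+b−1)] with medium=0.41 → w = 0.41
R2: medium=0.41, ¬minor=1−0.81=0.19; AND[max(0, a+b−1)] → w = 0.00
R3: minor=0.81, heavy=0.15; AND[max(0, a+b−1)] → w = 0.00
R4: minor=0.81, ¬medium=1−0.41=0.59; AND[max(0, a+b−1)] → w = 0.40
Rules with consequent 'small': {R1, R2, R3} → strengths 0.41, 0.00, 0.00
Aggregate via t-conorm [min(1, a+b)]: 0.41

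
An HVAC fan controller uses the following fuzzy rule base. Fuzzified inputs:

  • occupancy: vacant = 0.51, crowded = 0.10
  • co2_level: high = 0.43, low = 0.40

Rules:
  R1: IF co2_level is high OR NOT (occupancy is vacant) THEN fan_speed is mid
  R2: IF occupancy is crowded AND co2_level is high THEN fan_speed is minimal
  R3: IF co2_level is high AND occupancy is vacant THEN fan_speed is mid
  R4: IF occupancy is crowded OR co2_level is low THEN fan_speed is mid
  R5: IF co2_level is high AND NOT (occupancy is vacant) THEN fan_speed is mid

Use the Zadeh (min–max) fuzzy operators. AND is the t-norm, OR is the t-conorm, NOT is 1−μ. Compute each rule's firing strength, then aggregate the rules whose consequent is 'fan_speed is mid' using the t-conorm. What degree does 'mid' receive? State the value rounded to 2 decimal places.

R1: high=0.43, ¬vacant=1−0.51=0.49; OR[max(a, b)] → w = 0.49
R2: crowded=0.10, high=0.43; AND[min(a, b)] → w = 0.10
R3: high=0.43, vacant=0.51; AND[min(a, b)] → w = 0.43
R4: crowded=0.10, low=0.40; OR[max(a, b)] → w = 0.40
R5: high=0.43, ¬vacant=1−0.51=0.49; AND[min(a, b)] → w = 0.43
Rules with consequent 'mid': {R1, R3, R4, R5} → strengths 0.49, 0.43, 0.40, 0.43
Aggregate via t-conorm [max(a, b)]: 0.49

0.49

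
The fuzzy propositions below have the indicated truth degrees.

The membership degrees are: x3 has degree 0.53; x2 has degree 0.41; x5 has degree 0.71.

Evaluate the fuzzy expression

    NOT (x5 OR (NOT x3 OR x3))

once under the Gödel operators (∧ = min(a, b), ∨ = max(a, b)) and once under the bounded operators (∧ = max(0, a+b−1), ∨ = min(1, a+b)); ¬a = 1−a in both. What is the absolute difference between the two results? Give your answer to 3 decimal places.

0.290

Under Gödel:
  NOT x3 = 1 − 0.53 = 0.47
  NOT x3 OR x3 = max(a, b) on (0.47, 0.53) = 0.53
  x5 OR (NOT x3 OR x3) = max(a, b) on (0.71, 0.53) = 0.71
  NOT (x5 OR (NOT x3 OR x3)) = 1 − 0.71 = 0.29
  → value = 0.2900
Under bounded:
  NOT x3 = 1 − 0.53 = 0.47
  NOT x3 OR x3 = min(1, a+b) on (0.47, 0.53) = 1.00
  x5 OR (NOT x3 OR x3) = min(1, a+b) on (0.71, 1.00) = 1.00
  NOT (x5 OR (NOT x3 OR x3)) = 1 − 1.00 = 0.00
  → value = 0.0000
|0.2900 − 0.0000| = 0.290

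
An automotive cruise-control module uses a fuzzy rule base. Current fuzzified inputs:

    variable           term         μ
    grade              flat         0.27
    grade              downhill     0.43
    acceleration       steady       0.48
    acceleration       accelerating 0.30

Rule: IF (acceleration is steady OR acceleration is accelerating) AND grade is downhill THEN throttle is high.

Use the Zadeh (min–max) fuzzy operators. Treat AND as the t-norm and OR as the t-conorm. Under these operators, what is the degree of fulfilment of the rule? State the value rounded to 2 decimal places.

firing strength: (steady=0.48 OR accelerating=0.30) = 0.48; AND[min(a, b)] with downhill=0.43 → w = 0.43

0.43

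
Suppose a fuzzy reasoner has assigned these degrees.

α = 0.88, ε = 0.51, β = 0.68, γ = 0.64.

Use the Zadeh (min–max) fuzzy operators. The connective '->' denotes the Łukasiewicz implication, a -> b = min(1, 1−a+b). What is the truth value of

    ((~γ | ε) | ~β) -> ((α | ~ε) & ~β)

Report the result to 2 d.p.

~γ = 1 − 0.64 = 0.36
~γ | ε = max(a, b) on (0.36, 0.51) = 0.51
~β = 1 − 0.68 = 0.32
(~γ | ε) | ~β = max(a, b) on (0.51, 0.32) = 0.51
~ε = 1 − 0.51 = 0.49
α | ~ε = max(a, b) on (0.88, 0.49) = 0.88
~β = 1 − 0.68 = 0.32
(α | ~ε) & ~β = min(a, b) on (0.88, 0.32) = 0.32
((~γ | ε) | ~β) -> ((α | ~ε) & ~β)  [Łukasiewicz: min(1, 1−a+b)] with a=0.51, b=0.32 → 0.81

0.81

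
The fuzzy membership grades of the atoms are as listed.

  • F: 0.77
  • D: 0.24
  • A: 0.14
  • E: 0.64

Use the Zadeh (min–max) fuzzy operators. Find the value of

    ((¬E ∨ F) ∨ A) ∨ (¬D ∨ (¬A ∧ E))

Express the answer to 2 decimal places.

0.77

¬E = 1 − 0.64 = 0.36
¬E ∨ F = max(a, b) on (0.36, 0.77) = 0.77
(¬E ∨ F) ∨ A = max(a, b) on (0.77, 0.14) = 0.77
¬D = 1 − 0.24 = 0.76
¬A = 1 − 0.14 = 0.86
¬A ∧ E = min(a, b) on (0.86, 0.64) = 0.64
¬D ∨ (¬A ∧ E) = max(a, b) on (0.76, 0.64) = 0.76
((¬E ∨ F) ∨ A) ∨ (¬D ∨ (¬A ∧ E)) = max(a, b) on (0.77, 0.76) = 0.77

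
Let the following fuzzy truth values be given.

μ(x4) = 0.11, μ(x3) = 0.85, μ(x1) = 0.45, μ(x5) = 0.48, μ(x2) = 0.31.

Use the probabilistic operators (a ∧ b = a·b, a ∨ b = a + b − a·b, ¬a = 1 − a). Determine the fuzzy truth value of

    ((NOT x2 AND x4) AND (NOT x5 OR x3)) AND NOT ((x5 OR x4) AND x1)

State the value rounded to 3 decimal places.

NOT x2 = 1 − 0.3100 = 0.6900
NOT x2 AND x4 = a·b on (0.6900, 0.1100) = 0.0759
NOT x5 = 1 − 0.4800 = 0.5200
NOT x5 OR x3 = a + b − a·b on (0.5200, 0.8500) = 0.9280
(NOT x2 AND x4) AND (NOT x5 OR x3) = a·b on (0.0759, 0.9280) = 0.0704
x5 OR x4 = a + b − a·b on (0.4800, 0.1100) = 0.5372
(x5 OR x4) AND x1 = a·b on (0.5372, 0.4500) = 0.2417
NOT ((x5 OR x4) AND x1) = 1 − 0.2417 = 0.7583
((NOT x2 AND x4) AND (NOT x5 OR x3)) AND NOT ((x5 OR x4) AND x1) = a·b on (0.0704, 0.7583) = 0.0534

0.053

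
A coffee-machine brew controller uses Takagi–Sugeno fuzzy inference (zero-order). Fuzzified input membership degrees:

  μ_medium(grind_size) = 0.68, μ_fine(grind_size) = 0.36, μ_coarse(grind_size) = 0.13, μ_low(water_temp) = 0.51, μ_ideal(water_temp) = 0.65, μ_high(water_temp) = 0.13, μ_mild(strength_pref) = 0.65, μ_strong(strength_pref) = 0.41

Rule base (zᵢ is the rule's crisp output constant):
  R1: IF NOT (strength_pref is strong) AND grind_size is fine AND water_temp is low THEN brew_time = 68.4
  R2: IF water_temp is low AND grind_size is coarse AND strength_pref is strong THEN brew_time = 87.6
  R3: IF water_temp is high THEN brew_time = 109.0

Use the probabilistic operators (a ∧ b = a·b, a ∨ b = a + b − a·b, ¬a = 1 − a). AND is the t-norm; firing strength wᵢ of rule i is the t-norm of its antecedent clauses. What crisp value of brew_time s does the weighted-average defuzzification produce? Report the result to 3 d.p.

90.245

R1 (z=68.4): ¬strong=1−0.41=0.59, fine=0.36, low=0.51; AND[a·b] → w = 0.1083
R2 (z=87.6): low=0.51, coarse=0.13, strong=0.41; AND[a·b] → w = 0.0272
R3 (z=109.0): high=0.13 → w = 0.1300
Weighted average = (0.1083·68.4 + 0.0272·87.6 + 0.1300·109.0) / (0.1083 + 0.0272 + 0.1300)
  = 23.9606 / 0.2655 = 90.245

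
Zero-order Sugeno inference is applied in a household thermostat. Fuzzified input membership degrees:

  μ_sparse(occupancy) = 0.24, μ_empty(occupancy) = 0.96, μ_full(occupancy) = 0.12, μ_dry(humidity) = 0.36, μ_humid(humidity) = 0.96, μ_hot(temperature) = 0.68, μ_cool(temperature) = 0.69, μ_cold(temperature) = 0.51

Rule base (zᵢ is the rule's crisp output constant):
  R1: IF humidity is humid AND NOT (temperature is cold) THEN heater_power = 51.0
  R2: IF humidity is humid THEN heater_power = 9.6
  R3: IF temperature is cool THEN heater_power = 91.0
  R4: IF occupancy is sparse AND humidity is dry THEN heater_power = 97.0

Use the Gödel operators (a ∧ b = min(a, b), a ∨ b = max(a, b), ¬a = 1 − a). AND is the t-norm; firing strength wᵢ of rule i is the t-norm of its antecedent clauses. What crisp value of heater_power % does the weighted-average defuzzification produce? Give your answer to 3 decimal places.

50.536

R1 (z=51.0): humid=0.96, ¬cold=1−0.51=0.49; AND[min(a, b)] → w = 0.49
R2 (z=9.6): humid=0.96 → w = 0.96
R3 (z=91.0): cool=0.69 → w = 0.69
R4 (z=97.0): sparse=0.24, dry=0.36; AND[min(a, b)] → w = 0.24
Weighted average = (0.49·51.0 + 0.96·9.6 + 0.69·91.0 + 0.24·97.0) / (0.49 + 0.96 + 0.69 + 0.24)
  = 120.2760 / 2.3800 = 50.536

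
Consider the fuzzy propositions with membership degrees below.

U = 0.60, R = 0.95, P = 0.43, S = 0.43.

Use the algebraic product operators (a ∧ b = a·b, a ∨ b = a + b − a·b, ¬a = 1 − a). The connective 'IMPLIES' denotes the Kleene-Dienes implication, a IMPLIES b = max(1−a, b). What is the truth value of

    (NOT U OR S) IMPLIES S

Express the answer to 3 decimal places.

NOT U = 1 − 0.6000 = 0.4000
NOT U OR S = a + b − a·b on (0.4000, 0.4300) = 0.6580
(NOT U OR S) IMPLIES S  [Kleene-Dienes: max(1−a, b)] with a=0.6580, b=0.4300 → 0.4300

0.430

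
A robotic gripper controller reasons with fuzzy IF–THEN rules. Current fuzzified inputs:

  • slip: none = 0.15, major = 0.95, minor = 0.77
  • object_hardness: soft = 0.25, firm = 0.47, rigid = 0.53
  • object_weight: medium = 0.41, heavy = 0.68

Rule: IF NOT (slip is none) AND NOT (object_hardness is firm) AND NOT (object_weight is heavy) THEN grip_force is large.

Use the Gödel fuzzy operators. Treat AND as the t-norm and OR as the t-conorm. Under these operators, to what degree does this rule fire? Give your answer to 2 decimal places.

firing strength: ¬none=1−0.15=0.85, ¬firm=1−0.47=0.53, ¬heavy=1−0.68=0.32; AND[min(a, b)] → w = 0.32

0.32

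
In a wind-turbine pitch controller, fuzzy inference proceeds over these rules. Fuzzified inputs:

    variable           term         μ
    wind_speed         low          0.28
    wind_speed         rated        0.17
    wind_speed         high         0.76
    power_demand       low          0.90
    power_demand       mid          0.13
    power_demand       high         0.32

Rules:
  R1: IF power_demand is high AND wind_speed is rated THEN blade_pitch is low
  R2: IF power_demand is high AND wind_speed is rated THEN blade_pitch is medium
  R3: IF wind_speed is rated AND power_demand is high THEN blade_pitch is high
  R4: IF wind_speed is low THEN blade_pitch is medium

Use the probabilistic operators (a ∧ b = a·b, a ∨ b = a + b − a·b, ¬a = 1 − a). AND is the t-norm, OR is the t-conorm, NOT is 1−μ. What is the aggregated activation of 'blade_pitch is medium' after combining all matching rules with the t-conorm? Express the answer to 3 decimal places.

R1: high=0.32, rated=0.17; AND[a·b] → w = 0.0544
R2: high=0.32, rated=0.17; AND[a·b] → w = 0.0544
R3: rated=0.17, high=0.32; AND[a·b] → w = 0.0544
R4: low=0.28 → w = 0.2800
Rules with consequent 'medium': {R2, R4} → strengths 0.0544, 0.2800
Aggregate via t-conorm [a + b − a·b]: 0.3192

0.319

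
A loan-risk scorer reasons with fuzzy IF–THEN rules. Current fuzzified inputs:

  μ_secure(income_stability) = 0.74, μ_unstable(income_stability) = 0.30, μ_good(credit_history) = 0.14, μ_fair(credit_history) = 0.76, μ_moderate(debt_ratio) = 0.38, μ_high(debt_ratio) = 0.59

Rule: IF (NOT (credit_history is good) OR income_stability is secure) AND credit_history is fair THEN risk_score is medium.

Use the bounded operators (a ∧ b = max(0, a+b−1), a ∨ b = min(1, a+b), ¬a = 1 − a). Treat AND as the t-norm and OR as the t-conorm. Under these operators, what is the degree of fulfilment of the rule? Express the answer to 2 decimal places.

firing strength: (¬good=1−0.14=0.86 OR secure=0.74) = 1.00; AND[max(0, a+b−1)] with fair=0.76 → w = 0.76

0.76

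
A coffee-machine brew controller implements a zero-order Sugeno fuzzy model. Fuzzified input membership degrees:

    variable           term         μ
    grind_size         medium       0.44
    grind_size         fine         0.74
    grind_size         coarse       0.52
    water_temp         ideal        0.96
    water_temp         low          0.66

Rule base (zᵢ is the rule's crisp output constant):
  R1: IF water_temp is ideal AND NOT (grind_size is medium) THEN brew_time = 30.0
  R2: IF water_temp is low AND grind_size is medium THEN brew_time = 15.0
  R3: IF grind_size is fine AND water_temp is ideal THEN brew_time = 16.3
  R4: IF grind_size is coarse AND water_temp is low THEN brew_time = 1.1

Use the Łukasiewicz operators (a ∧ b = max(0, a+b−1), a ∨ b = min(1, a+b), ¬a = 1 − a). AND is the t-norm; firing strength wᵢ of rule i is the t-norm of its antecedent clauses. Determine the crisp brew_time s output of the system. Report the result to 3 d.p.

19.139

R1 (z=30.0): ideal=0.96, ¬medium=1−0.44=0.56; AND[max(0, a+b−1)] → w = 0.52
R2 (z=15.0): low=0.66, medium=0.44; AND[max(0, a+b−1)] → w = 0.10
R3 (z=16.3): fine=0.74, ideal=0.96; AND[max(0, a+b−1)] → w = 0.70
R4 (z=1.1): coarse=0.52, low=0.66; AND[max(0, a+b−1)] → w = 0.18
Weighted average = (0.52·30.0 + 0.10·15.0 + 0.70·16.3 + 0.18·1.1) / (0.52 + 0.10 + 0.70 + 0.18)
  = 28.7080 / 1.5000 = 19.139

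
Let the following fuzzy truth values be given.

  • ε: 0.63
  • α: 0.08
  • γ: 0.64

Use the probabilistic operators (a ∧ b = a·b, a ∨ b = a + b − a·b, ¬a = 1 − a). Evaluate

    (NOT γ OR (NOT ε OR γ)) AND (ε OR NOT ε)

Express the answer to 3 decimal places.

NOT γ = 1 − 0.6400 = 0.3600
NOT ε = 1 − 0.6300 = 0.3700
NOT ε OR γ = a + b − a·b on (0.3700, 0.6400) = 0.7732
NOT γ OR (NOT ε OR γ) = a + b − a·b on (0.3600, 0.7732) = 0.8548
NOT ε = 1 − 0.6300 = 0.3700
ε OR NOT ε = a + b − a·b on (0.6300, 0.3700) = 0.7669
(NOT γ OR (NOT ε OR γ)) AND (ε OR NOT ε) = a·b on (0.8548, 0.7669) = 0.6556

0.656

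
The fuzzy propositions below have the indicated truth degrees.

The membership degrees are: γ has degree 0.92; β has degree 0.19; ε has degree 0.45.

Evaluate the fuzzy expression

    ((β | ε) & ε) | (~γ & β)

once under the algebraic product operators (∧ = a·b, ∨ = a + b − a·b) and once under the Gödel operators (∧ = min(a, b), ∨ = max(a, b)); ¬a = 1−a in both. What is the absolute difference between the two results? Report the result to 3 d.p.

Under algebraic product:
  β | ε = a + b − a·b on (0.1900, 0.4500) = 0.5545
  (β | ε) & ε = a·b on (0.5545, 0.4500) = 0.2495
  ~γ = 1 − 0.9200 = 0.0800
  ~γ & β = a·b on (0.0800, 0.1900) = 0.0152
  ((β | ε) & ε) | (~γ & β) = a + b − a·b on (0.2495, 0.0152) = 0.2609
  → value = 0.2609
Under Gödel:
  β | ε = max(a, b) on (0.19, 0.45) = 0.45
  (β | ε) & ε = min(a, b) on (0.45, 0.45) = 0.45
  ~γ = 1 − 0.92 = 0.08
  ~γ & β = min(a, b) on (0.08, 0.19) = 0.08
  ((β | ε) & ε) | (~γ & β) = max(a, b) on (0.45, 0.08) = 0.45
  → value = 0.4500
|0.2609 − 0.4500| = 0.189

0.189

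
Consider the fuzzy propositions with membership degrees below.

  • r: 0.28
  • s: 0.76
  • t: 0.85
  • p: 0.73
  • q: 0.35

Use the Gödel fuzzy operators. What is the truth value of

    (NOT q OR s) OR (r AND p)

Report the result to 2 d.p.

NOT q = 1 − 0.35 = 0.65
NOT q OR s = max(a, b) on (0.65, 0.76) = 0.76
r AND p = min(a, b) on (0.28, 0.73) = 0.28
(NOT q OR s) OR (r AND p) = max(a, b) on (0.76, 0.28) = 0.76

0.76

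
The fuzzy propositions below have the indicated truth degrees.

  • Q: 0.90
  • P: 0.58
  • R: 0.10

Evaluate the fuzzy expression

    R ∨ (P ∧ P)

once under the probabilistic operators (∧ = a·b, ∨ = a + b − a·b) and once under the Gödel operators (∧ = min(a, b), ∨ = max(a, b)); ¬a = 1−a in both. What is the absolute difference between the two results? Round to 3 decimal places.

Under probabilistic:
  P ∧ P = a·b on (0.5800, 0.5800) = 0.3364
  R ∨ (P ∧ P) = a + b − a·b on (0.1000, 0.3364) = 0.4028
  → value = 0.4028
Under Gödel:
  P ∧ P = min(a, b) on (0.58, 0.58) = 0.58
  R ∨ (P ∧ P) = max(a, b) on (0.10, 0.58) = 0.58
  → value = 0.5800
|0.4028 − 0.5800| = 0.177

0.177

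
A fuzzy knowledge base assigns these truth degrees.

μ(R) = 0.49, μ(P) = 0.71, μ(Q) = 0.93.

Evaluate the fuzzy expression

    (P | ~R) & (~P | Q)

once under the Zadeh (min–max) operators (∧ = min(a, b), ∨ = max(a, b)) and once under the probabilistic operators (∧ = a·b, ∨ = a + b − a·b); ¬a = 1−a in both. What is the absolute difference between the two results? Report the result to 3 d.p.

Under Zadeh (min–max):
  ~R = 1 − 0.49 = 0.51
  P | ~R = max(a, b) on (0.71, 0.51) = 0.71
  ~P = 1 − 0.71 = 0.29
  ~P | Q = max(a, b) on (0.29, 0.93) = 0.93
  (P | ~R) & (~P | Q) = min(a, b) on (0.71, 0.93) = 0.71
  → value = 0.7100
Under probabilistic:
  ~R = 1 − 0.4900 = 0.5100
  P | ~R = a + b − a·b on (0.7100, 0.5100) = 0.8579
  ~P = 1 − 0.7100 = 0.2900
  ~P | Q = a + b − a·b on (0.2900, 0.9300) = 0.9503
  (P | ~R) & (~P | Q) = a·b on (0.8579, 0.9503) = 0.8153
  → value = 0.8153
|0.7100 − 0.8153| = 0.105

0.105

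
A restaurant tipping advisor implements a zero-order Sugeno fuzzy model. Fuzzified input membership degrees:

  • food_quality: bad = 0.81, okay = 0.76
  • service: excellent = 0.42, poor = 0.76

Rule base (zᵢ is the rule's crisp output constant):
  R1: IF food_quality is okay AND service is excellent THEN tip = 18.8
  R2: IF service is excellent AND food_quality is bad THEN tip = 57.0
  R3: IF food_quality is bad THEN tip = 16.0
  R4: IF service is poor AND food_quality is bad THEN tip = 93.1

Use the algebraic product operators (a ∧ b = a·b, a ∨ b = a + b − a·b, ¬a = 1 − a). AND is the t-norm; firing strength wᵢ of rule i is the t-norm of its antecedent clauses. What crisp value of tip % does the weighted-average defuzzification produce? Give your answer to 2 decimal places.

R1 (z=18.8): okay=0.76, excellent=0.42; AND[a·b] → w = 0.3192
R2 (z=57.0): excellent=0.42, bad=0.81; AND[a·b] → w = 0.3402
R3 (z=16.0): bad=0.81 → w = 0.8100
R4 (z=93.1): poor=0.76, bad=0.81; AND[a·b] → w = 0.6156
Weighted average = (0.3192·18.8 + 0.3402·57.0 + 0.8100·16.0 + 0.6156·93.1) / (0.3192 + 0.3402 + 0.8100 + 0.6156)
  = 95.6647 / 2.0850 = 45.88

45.88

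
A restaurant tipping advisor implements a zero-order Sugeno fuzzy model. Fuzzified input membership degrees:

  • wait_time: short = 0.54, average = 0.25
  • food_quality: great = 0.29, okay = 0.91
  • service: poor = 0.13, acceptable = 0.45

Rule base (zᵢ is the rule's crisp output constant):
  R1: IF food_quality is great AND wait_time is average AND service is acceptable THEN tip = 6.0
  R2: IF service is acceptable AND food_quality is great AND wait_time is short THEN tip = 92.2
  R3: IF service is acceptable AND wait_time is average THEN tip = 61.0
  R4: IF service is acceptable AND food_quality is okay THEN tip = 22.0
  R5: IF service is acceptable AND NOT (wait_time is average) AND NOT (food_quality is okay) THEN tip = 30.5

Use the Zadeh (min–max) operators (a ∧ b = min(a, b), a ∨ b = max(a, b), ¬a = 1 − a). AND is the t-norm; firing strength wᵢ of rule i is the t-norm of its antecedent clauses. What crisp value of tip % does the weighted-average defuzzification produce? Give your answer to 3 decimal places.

42.205

R1 (z=6.0): great=0.29, average=0.25, acceptable=0.45; AND[min(a, b)] → w = 0.25
R2 (z=92.2): acceptable=0.45, great=0.29, short=0.54; AND[min(a, b)] → w = 0.29
R3 (z=61.0): acceptable=0.45, average=0.25; AND[min(a, b)] → w = 0.25
R4 (z=22.0): acceptable=0.45, okay=0.91; AND[min(a, b)] → w = 0.45
R5 (z=30.5): acceptable=0.45, ¬average=1−0.25=0.75, ¬okay=1−0.91=0.09; AND[min(a, b)] → w = 0.09
Weighted average = (0.25·6.0 + 0.29·92.2 + 0.25·61.0 + 0.45·22.0 + 0.09·30.5) / (0.25 + 0.29 + 0.25 + 0.45 + 0.09)
  = 56.1330 / 1.3300 = 42.205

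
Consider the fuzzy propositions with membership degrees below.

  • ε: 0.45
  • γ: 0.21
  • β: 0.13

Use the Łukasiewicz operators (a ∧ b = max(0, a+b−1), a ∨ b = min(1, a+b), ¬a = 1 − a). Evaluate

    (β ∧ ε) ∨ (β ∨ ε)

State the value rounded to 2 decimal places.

β ∧ ε = max(0, a+b−1) on (0.13, 0.45) = 0.00
β ∨ ε = min(1, a+b) on (0.13, 0.45) = 0.58
(β ∧ ε) ∨ (β ∨ ε) = min(1, a+b) on (0.00, 0.58) = 0.58

0.58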